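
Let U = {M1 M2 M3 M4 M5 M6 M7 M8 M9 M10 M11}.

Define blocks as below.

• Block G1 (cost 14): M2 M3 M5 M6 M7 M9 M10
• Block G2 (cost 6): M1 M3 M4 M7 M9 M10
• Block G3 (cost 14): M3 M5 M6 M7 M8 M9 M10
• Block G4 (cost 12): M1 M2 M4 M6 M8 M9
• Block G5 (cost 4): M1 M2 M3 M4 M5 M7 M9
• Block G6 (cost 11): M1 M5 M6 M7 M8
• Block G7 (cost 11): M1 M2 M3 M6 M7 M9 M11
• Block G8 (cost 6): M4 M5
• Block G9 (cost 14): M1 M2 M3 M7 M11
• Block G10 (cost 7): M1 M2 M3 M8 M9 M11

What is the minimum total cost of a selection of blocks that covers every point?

24

G2, G6, G10 together cover every point (G2 ∪ G6 ∪ G10 = {M1, M2, M3, M4, M5, M6, M7, M8, M9, M10, M11}); total cost 6 + 11 + 7 = 24.
The greedy pick G5, G10, G2, G6 costs 28; no covering selection beats 24.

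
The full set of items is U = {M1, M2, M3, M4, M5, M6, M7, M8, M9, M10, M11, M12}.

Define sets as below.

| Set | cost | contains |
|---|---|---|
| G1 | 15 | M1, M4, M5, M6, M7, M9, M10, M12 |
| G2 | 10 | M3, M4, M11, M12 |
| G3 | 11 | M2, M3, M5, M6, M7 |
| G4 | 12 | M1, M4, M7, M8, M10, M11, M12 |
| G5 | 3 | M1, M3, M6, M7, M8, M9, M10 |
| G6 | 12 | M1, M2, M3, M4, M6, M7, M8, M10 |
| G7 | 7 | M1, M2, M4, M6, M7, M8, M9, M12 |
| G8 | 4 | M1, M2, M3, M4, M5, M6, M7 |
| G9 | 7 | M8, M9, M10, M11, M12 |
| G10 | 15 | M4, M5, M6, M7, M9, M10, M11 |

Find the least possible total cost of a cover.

G8, G9 together cover every item (G8 ∪ G9 = {M1, M2, M3, M4, M5, M6, M7, M8, M9, M10, M11, M12}); total cost 4 + 7 = 11.
The greedy pick G5, G8, G9 costs 14; no covering selection beats 11.

11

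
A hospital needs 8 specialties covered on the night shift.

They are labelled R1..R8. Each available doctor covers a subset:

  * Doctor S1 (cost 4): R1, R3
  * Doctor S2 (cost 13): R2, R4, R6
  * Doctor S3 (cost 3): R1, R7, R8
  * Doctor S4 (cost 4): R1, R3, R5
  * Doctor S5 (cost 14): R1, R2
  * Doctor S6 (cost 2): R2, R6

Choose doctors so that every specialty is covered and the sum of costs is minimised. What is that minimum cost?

20

S2, S3, S4 together cover every specialty (S2 ∪ S3 ∪ S4 = {R1, R2, R3, R4, R5, R6, R7, R8}); total cost 13 + 3 + 4 = 20.
The greedy pick S3, S6, S4, S2 costs 22; no covering selection beats 20.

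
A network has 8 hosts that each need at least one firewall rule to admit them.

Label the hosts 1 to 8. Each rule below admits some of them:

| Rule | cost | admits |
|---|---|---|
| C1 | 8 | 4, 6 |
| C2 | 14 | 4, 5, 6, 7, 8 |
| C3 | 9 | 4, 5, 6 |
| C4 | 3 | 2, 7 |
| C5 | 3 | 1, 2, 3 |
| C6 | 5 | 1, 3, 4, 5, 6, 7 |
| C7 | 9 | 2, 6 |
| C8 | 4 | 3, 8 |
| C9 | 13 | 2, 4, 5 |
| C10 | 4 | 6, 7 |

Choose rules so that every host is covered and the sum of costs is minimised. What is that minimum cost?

C4, C6, C8 together cover every host (C4 ∪ C6 ∪ C8 = {1, 2, 3, 4, 5, 6, 7, 8}); total cost 3 + 5 + 4 = 12.
No covering selection has total cost below 12.

12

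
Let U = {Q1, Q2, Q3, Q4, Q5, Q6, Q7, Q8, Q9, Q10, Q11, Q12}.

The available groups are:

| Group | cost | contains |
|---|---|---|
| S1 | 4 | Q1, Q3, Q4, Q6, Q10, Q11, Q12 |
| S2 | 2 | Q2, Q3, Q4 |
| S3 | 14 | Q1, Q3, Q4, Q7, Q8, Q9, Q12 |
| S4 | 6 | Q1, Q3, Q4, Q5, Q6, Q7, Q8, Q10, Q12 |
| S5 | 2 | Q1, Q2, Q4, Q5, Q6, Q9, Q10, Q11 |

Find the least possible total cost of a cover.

S4, S5 together cover every item (S4 ∪ S5 = {Q1, Q2, Q3, Q4, Q5, Q6, Q7, Q8, Q9, Q10, Q11, Q12}); total cost 6 + 2 = 8.
No covering selection has total cost below 8.

8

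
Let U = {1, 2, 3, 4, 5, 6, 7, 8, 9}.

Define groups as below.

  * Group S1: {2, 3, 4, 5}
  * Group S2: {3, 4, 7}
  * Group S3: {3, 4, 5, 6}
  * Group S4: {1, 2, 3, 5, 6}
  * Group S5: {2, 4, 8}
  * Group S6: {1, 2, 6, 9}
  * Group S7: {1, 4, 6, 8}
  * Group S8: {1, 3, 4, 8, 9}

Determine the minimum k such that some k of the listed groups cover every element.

Take {S2, S4, S8}. Their union is {1, 2, 3, 4, 5, 6, 7, 8, 9}, which is all 9 elements.
Only S2 contains 7, so S2 is forced; the remaining 6 elements need at least 2 more groups (each remaining group adds at most 4) — so at least 3 groups are needed, and 3 is optimal.

3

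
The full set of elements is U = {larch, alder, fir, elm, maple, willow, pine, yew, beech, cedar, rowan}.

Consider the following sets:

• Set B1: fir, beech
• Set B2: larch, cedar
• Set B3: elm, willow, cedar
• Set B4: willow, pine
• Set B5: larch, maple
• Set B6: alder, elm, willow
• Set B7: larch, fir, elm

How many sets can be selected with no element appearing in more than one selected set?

3

B1, B5, B6 are pairwise disjoint (B1={fir,beech}; B5={larch,maple}; B6={alder,elm,willow}).
Every remaining set overlaps one of these, and no 4 of the listed sets are pairwise disjoint, so 3 is the maximum.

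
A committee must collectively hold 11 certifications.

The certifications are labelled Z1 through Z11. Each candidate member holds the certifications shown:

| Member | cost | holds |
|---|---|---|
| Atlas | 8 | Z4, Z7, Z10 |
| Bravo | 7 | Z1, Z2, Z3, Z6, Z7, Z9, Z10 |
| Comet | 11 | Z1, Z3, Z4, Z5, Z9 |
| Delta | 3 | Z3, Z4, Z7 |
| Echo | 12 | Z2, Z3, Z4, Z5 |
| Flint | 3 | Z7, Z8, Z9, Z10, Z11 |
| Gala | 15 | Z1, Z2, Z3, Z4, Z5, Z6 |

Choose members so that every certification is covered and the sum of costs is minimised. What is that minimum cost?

18

Flint, Gala together cover every certification (Flint ∪ Gala = {Z1, Z2, Z3, Z4, Z5, Z6, Z7, Z8, Z9, Z10, Z11}); total cost 3 + 15 = 18.
The greedy pick Flint, Delta, Bravo, Comet costs 24; no covering selection beats 18.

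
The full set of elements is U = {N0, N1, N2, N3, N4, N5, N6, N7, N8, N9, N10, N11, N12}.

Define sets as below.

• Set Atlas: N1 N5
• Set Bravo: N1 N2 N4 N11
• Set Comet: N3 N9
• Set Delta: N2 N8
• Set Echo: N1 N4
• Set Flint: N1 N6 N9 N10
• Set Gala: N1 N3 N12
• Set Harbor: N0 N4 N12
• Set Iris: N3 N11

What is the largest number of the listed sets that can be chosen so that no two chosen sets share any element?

Atlas, Comet, Delta, Harbor are pairwise disjoint (Atlas={N1,N5}; Comet={N3,N9}; Delta={N2,N8}; Harbor={N0,N4,N12}).
Every remaining set overlaps one of these, and no 5 of the listed sets are pairwise disjoint, so 4 is the maximum.

4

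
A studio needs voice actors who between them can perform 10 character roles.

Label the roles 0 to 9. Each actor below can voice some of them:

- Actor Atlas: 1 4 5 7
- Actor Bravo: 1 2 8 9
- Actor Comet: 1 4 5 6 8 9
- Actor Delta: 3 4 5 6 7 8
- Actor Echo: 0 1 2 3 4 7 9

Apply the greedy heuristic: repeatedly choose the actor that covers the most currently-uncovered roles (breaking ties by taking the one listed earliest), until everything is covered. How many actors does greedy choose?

Greedy: pick Echo (covers 7 new) → pick Comet (covers 3 new). Total picks: 2.

2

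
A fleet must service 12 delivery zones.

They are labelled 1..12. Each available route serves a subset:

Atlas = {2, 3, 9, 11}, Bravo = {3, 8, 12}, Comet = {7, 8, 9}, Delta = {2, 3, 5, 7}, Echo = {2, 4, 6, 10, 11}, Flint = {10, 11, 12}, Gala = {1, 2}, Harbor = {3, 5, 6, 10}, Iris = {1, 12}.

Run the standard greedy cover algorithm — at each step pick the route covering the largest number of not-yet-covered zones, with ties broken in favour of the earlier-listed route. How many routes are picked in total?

Greedy: pick Echo (covers 5 new) → pick Bravo (covers 3 new) → pick Comet (covers 2 new) → pick Delta (covers 1 new) → pick Gala (covers 1 new). Total picks: 5.
(The true minimum cover uses only 4 routes, so greedy is not optimal here.)

5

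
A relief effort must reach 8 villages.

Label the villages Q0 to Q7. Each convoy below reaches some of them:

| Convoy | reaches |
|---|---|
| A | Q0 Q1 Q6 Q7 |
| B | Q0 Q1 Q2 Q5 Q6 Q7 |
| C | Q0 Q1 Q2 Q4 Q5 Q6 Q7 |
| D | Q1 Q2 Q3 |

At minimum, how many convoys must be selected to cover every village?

Take {C, D}. Their union is {Q0, Q1, Q2, Q3, Q4, Q5, Q6, Q7}, which is all 8 villages.
No single convoy has all 8 villages (the largest, C, has 7), so 2 is optimal.

2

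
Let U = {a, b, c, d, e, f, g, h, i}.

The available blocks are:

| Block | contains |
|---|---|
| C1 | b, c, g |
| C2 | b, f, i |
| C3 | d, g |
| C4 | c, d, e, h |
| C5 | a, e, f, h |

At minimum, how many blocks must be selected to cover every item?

4

C2, C3, C4, and C5 cover everything between them: the union {a, b, c, d, e, f, g, h, i} is all of U.
No 3 of the 5 blocks cover everything (all 10 combinations miss at least one item), so 4 is optimal.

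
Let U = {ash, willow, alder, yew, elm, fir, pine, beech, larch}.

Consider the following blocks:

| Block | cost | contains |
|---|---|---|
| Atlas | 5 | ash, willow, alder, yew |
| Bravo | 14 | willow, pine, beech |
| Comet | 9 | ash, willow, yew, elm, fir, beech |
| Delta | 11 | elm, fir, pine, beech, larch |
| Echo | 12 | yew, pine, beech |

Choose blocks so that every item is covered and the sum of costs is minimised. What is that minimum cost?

16

Atlas, Delta together cover every item (Atlas ∪ Delta = {ash, willow, alder, yew, elm, fir, pine, beech, larch}); total cost 5 + 11 = 16.
No covering selection has total cost below 16.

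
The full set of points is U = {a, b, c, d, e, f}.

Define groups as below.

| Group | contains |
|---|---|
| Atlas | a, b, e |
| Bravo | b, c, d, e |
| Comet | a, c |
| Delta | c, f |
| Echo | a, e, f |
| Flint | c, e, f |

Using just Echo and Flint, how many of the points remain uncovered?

2

Union of Echo, Flint = {a, c, e, f}.
Not covered: b, d — 2 points.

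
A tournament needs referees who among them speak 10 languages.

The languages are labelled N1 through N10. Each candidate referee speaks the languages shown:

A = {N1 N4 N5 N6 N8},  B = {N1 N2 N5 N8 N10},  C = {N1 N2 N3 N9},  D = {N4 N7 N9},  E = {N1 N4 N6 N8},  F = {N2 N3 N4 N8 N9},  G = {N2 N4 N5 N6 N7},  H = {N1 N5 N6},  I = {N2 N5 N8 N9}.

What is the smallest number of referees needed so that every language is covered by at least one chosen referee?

3

B and C and G together: B ∪ C ∪ G = {N1, N2, N3, N4, N5, N6, N7, N8, N9, N10} — every language is covered.
Only B contains N10, so B is forced; the remaining 5 languages need at least 2 more referees (each remaining referee adds at most 3) — so at least 3 referees are needed, and 3 is optimal.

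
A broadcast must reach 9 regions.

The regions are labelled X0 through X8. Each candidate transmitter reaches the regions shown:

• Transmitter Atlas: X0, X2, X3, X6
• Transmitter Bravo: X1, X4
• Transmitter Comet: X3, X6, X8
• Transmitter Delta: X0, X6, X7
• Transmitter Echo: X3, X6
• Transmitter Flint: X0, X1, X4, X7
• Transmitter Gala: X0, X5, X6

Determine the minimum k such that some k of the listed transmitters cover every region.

4

Take {Atlas, Comet, Flint, Gala}. Their union is {X0, X1, X2, X3, X4, X5, X6, X7, X8}, which is all 9 regions.
No 3 of the 7 transmitters cover everything (all 35 combinations miss at least one region), so 4 is optimal.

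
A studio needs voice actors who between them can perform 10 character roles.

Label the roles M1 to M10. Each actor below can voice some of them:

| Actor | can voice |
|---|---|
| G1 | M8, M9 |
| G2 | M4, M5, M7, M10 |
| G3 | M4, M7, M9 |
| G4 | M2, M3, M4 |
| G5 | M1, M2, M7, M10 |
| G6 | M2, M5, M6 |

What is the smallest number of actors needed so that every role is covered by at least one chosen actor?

4

Take {G1, G4, G5, G6}. Their union is {M1, M2, M3, M4, M5, M6, M7, M8, M9, M10}, which is all 10 roles.
Only G5 contains M1, so G5 is forced; the remaining 6 roles need at least 3 more actors (each remaining actor adds at most 2) — so at least 4 actors are needed, and 4 is optimal.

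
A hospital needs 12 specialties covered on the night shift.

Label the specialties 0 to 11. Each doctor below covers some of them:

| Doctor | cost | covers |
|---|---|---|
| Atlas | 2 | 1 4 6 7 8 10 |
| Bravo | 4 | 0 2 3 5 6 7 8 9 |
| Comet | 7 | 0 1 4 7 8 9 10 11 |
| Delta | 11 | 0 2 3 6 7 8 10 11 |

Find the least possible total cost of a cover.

11

Bravo, Comet together cover every specialty (Bravo ∪ Comet = {0, 1, 2, 3, 4, 5, 6, 7, 8, 9, 10, 11}); total cost 4 + 7 = 11.
The greedy pick Atlas, Bravo, Comet costs 13; no covering selection beats 11.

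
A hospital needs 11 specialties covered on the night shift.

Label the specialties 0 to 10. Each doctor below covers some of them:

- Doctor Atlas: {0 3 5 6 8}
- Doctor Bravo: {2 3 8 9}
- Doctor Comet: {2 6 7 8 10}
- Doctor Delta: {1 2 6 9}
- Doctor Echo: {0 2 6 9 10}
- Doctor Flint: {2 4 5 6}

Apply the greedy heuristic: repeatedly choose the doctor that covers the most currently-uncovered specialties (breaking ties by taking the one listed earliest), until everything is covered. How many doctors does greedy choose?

Greedy: pick Atlas (covers 5 new) → pick Comet (covers 3 new) → pick Delta (covers 2 new) → pick Flint (covers 1 new). Total picks: 4.

4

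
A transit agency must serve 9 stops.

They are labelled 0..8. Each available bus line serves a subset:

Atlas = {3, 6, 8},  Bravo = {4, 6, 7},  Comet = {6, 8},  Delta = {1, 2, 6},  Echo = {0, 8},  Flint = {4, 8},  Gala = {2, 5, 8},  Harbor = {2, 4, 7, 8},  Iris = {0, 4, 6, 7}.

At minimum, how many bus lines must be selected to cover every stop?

4

Atlas and Delta and Gala and Iris together: Atlas ∪ Delta ∪ Gala ∪ Iris = {0, 1, 2, 3, 4, 5, 6, 7, 8} — every stop is covered.
No 3 of the 9 bus lines cover everything (all 84 combinations miss at least one stop), so 4 is optimal.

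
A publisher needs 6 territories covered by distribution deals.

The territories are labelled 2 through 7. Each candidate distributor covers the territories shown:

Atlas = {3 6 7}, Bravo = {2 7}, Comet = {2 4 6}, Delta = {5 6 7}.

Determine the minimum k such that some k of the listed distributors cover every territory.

Atlas and Comet and Delta together: Atlas ∪ Comet ∪ Delta = {2, 3, 4, 5, 6, 7} — every territory is covered.
Only Atlas contains 3, so Atlas is forced; the remaining 3 territories need at least 2 more distributors (each remaining distributor adds at most 2) — so at least 3 distributors are needed, and 3 is optimal.

3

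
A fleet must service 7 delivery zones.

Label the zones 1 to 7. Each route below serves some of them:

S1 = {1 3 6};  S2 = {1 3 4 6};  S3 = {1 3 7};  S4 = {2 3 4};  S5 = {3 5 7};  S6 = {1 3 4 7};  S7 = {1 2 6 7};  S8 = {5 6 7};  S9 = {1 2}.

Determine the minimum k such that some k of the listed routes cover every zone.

3

S4 and S7 and S8 together: S4 ∪ S7 ∪ S8 = {1, 2, 3, 4, 5, 6, 7} — every zone is covered.
No 2 of the 9 routes cover everything (all 36 combinations miss at least one zone), so 3 is optimal.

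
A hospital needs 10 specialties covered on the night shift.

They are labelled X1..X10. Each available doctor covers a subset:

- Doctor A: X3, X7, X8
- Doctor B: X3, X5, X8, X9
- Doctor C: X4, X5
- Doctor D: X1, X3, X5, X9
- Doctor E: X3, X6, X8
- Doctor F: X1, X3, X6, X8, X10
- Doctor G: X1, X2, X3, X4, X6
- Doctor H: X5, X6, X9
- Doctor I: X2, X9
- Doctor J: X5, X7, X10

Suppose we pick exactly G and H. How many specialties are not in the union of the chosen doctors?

Union of G, H = {X1, X2, X3, X4, X5, X6, X9}.
Not covered: X7, X8, X10 — 3 specialties.

3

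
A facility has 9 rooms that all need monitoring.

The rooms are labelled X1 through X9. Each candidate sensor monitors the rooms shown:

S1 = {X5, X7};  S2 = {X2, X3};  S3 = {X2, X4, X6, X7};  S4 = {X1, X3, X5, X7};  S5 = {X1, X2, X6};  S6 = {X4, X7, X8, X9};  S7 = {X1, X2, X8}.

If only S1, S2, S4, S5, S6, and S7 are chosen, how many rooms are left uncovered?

0

Union of S1, S2, S4, S5, S6, S7 = {X1, X2, X3, X4, X5, X6, X7, X8, X9} — that's every room, so 0 are uncovered.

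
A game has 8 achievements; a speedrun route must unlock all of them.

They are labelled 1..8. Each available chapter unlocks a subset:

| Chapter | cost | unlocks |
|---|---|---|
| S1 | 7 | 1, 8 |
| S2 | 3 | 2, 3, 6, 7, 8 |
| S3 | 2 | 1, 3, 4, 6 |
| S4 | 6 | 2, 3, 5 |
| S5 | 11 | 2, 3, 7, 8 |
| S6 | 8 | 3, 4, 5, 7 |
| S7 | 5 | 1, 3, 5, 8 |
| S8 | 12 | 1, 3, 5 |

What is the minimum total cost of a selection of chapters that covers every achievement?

S2, S3, S7 together cover every achievement (S2 ∪ S3 ∪ S7 = {1, 2, 3, 4, 5, 6, 7, 8}); total cost 3 + 2 + 5 = 10.
No covering selection has total cost below 10.

10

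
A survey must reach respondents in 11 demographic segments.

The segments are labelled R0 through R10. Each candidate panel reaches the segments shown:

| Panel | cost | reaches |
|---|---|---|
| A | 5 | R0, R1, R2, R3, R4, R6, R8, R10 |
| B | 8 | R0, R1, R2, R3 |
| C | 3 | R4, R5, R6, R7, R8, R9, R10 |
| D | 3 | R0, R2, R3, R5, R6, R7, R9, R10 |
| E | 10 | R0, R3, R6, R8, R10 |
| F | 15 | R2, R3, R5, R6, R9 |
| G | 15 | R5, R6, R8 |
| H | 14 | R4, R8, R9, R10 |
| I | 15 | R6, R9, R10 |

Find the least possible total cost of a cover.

A, D together cover every segment (A ∪ D = {R0, R1, R2, R3, R4, R5, R6, R7, R8, R9, R10}); total cost 5 + 3 = 8.
The greedy pick D, C, A costs 11; no covering selection beats 8.

8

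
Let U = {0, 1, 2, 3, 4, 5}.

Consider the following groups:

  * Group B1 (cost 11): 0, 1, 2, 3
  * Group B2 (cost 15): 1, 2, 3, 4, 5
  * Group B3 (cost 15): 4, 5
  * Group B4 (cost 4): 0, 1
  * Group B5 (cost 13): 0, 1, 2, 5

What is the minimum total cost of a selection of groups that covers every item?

B2, B4 together cover every item (B2 ∪ B4 = {0, 1, 2, 3, 4, 5}); total cost 15 + 4 = 19.
No covering selection has total cost below 19.

19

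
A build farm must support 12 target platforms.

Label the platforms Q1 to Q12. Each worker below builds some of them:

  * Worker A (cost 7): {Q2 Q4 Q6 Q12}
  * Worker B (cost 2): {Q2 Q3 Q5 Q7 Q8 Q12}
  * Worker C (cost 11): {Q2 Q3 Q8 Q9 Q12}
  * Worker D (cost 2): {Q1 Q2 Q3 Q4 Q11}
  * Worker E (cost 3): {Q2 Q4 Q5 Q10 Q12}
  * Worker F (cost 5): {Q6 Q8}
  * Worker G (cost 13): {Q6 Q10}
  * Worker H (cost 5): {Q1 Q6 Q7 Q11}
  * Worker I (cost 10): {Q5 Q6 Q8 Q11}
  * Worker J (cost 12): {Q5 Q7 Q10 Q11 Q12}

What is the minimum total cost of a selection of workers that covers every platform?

C, E, H together cover every platform (C ∪ E ∪ H = {Q1, Q2, Q3, Q4, Q5, Q6, Q7, Q8, Q9, Q10, Q11, Q12}); total cost 11 + 3 + 5 = 19.
The greedy pick B, D, E, F, C costs 23; no covering selection beats 19.

19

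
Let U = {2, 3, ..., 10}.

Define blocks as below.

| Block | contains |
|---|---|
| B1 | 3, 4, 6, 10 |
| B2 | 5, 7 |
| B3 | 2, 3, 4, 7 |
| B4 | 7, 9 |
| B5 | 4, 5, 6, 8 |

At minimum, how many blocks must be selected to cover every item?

4

Take {B1, B3, B4, B5}. Their union is {2, 3, 4, 5, 6, 7, 8, 9, 10}, which is all 9 items.
Only B1 contains 10, so B1 is forced; the remaining 5 items need at least 3 more blocks (each remaining block adds at most 2) — so at least 4 blocks are needed, and 4 is optimal.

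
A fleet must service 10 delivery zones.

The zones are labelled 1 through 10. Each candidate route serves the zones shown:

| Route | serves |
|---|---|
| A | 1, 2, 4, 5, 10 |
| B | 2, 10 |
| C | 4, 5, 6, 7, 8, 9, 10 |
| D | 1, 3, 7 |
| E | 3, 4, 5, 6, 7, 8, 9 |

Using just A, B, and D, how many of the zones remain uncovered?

Union of A, B, D = {1, 2, 3, 4, 5, 7, 10}.
Not covered: 6, 8, 9 — 3 zones.

3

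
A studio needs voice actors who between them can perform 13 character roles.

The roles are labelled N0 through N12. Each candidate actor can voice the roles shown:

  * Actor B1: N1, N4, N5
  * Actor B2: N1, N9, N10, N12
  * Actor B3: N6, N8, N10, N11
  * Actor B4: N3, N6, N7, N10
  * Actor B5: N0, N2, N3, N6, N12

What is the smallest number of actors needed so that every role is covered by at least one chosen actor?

5

Take {B1, B2, B3, B4, B5}. Their union is {N0, N1, N2, N3, N4, N5, N6, N7, N8, N9, N10, N11, N12}, which is all 13 roles.
No 4 of the 5 actors cover everything (all 5 combinations miss at least one role), so 5 is optimal.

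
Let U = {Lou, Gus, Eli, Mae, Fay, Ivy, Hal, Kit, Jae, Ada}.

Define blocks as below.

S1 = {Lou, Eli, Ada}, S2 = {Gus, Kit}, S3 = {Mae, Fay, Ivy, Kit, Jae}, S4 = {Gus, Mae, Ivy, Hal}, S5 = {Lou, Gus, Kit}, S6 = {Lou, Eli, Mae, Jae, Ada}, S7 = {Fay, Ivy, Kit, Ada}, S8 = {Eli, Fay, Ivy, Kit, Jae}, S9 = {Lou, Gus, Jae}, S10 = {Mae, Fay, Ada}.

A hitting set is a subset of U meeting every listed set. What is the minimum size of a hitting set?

Take H = {Gus, Fay, Ada}. Each listed block contains at least one of these, so H is a hitting set of size 3.
No choice of 2 items meets every block, so 3 is the minimum.

3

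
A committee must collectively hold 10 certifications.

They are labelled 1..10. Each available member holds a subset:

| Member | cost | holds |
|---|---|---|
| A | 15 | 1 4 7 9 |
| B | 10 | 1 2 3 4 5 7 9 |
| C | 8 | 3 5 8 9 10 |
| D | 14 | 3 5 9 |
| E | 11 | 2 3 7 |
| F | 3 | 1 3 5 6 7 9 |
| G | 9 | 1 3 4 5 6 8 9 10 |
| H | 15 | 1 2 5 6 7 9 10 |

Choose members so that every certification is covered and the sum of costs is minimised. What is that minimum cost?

19

B, G together cover every certification (B ∪ G = {1, 2, 3, 4, 5, 6, 7, 8, 9, 10}); total cost 10 + 9 = 19.
The greedy pick F, G, B costs 22; no covering selection beats 19.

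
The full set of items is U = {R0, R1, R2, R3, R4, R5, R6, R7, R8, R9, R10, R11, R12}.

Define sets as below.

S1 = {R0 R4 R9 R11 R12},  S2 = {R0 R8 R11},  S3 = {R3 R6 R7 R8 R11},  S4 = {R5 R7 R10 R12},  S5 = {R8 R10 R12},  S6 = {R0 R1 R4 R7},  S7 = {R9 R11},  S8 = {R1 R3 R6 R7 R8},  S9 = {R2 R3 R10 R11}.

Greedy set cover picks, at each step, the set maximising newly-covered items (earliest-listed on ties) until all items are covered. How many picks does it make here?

Greedy: pick S1 (covers 5 new) → pick S8 (covers 5 new) → pick S4 (covers 2 new) → pick S9 (covers 1 new). Total picks: 4.

4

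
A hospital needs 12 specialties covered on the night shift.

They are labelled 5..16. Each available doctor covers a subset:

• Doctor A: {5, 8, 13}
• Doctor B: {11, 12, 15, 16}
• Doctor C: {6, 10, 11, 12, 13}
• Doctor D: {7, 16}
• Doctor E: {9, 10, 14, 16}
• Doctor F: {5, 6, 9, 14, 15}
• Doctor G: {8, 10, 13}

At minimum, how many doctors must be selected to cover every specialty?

4

Take {C, D, F, G}. Their union is {5, 6, 7, 8, 9, 10, 11, 12, 13, 14, 15, 16}, which is all 12 specialties.
No 3 of the 7 doctors cover everything (all 35 combinations miss at least one specialty), so 4 is optimal.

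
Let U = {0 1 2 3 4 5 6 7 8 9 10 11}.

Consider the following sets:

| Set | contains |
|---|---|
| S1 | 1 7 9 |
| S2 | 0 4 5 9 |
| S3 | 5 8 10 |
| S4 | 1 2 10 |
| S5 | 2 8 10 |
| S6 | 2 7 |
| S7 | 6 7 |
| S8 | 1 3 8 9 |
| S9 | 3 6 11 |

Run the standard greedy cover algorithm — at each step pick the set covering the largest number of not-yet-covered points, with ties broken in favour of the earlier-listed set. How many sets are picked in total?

Greedy: pick S2 (covers 4 new) → pick S4 (covers 3 new) → pick S9 (covers 3 new) → pick S1 (covers 1 new) → pick S3 (covers 1 new). Total picks: 5.
(The true minimum cover uses only 4 sets, so greedy is not optimal here.)

5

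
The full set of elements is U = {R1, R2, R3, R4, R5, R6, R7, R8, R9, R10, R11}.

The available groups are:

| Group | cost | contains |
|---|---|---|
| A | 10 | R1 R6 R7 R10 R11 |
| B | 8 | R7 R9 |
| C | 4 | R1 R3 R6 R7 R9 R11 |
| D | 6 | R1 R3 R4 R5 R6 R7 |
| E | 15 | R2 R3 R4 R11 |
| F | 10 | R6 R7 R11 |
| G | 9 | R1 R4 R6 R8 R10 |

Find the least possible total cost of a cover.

C, D, E, G together cover every element (C ∪ D ∪ E ∪ G = {R1, R2, R3, R4, R5, R6, R7, R8, R9, R10, R11}); total cost 4 + 6 + 15 + 9 = 34.
No covering selection has total cost below 34.

34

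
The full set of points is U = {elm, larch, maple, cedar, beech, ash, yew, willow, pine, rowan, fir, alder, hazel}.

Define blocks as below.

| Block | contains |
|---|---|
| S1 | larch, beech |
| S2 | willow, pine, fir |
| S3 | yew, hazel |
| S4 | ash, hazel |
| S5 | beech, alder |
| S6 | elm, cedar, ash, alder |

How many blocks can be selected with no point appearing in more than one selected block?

S1, S2, S3, S6 are pairwise disjoint (S1={larch,beech}; S2={willow,pine,fir}; S3={yew,hazel}; S6={elm,cedar,ash,alder}).
Every remaining block overlaps one of these, and no 5 of the listed blocks are pairwise disjoint, so 4 is the maximum.

4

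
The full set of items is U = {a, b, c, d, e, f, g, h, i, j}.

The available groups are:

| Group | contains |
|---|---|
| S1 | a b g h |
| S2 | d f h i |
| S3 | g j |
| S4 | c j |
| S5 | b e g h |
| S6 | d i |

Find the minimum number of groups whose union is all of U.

Take {S1, S2, S4, S5}. Their union is {a, b, c, d, e, f, g, h, i, j}, which is all 10 items.
No 3 of the 6 groups cover everything (all 20 combinations miss at least one item), so 4 is optimal.

4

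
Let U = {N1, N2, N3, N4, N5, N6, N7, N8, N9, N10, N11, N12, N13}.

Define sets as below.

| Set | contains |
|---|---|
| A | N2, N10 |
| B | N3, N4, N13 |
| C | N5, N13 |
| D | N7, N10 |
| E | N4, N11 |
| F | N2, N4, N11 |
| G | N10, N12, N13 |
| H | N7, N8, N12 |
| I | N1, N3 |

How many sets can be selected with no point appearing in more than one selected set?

A, C, E, H, I are pairwise disjoint (A={N2,N10}; C={N5,N13}; E={N4,N11}; H={N7,N8,N12}; I={N1,N3}).
Every remaining set overlaps one of these, and no 6 of the listed sets are pairwise disjoint, so 5 is the maximum.

5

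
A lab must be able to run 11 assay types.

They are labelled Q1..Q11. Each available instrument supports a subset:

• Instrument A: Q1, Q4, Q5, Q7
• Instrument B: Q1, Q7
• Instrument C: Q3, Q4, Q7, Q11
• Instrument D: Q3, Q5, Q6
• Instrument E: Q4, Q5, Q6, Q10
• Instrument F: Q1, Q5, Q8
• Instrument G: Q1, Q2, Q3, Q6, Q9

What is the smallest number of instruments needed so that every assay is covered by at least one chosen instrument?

Take {C, E, F, G}. Their union is {Q1, Q2, Q3, Q4, Q5, Q6, Q7, Q8, Q9, Q10, Q11}, which is all 11 assays.
No 3 of the 7 instruments cover everything (all 35 combinations miss at least one assay), so 4 is optimal.

4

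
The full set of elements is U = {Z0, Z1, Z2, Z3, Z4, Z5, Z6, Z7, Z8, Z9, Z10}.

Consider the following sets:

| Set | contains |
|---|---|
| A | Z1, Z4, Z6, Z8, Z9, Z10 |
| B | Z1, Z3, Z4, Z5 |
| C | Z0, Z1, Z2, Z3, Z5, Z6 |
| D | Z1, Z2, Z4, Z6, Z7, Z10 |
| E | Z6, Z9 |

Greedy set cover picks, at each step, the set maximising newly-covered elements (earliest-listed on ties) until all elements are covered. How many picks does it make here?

3

Greedy: pick A (covers 6 new) → pick C (covers 4 new) → pick D (covers 1 new). Total picks: 3.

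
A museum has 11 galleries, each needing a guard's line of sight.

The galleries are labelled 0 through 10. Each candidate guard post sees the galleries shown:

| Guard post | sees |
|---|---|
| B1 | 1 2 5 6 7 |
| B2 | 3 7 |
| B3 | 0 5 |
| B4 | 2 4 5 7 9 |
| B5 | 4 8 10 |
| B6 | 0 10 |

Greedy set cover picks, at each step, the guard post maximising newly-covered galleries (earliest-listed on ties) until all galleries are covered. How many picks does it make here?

5

Greedy: pick B1 (covers 5 new) → pick B5 (covers 3 new) → pick B2 (covers 1 new) → pick B3 (covers 1 new) → pick B4 (covers 1 new). Total picks: 5.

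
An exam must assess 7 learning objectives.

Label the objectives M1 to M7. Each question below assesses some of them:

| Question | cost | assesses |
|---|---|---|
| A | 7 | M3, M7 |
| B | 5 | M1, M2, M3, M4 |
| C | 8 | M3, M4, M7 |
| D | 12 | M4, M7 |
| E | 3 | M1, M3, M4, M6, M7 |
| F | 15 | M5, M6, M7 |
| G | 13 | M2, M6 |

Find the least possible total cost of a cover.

B, F together cover every objective (B ∪ F = {M1, M2, M3, M4, M5, M6, M7}); total cost 5 + 15 = 20.
The greedy pick E, B, F costs 23; no covering selection beats 20.

20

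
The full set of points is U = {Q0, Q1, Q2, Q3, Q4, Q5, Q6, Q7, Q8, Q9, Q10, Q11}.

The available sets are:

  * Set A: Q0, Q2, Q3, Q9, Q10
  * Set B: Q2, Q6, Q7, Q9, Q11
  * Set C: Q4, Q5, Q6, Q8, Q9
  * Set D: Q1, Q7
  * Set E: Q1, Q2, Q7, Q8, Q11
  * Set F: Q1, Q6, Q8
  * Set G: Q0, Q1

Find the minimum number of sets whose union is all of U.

A and C and E together: A ∪ C ∪ E = {Q0, Q1, Q2, Q3, Q4, Q5, Q6, Q7, Q8, Q9, Q10, Q11} — every point is covered.
Each set has at most 5 points, and 2·5 = 10 < 12 — so at least 3 sets are needed, and 3 is optimal.

3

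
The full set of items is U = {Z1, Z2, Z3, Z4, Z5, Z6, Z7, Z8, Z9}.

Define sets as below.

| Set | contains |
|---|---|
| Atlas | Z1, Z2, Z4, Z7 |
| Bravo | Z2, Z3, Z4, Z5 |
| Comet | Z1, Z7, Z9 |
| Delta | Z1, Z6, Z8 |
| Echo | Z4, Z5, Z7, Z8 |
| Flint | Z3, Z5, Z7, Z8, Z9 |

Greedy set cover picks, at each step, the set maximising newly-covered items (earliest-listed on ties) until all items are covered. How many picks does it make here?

3

Greedy: pick Flint (covers 5 new) → pick Atlas (covers 3 new) → pick Delta (covers 1 new). Total picks: 3.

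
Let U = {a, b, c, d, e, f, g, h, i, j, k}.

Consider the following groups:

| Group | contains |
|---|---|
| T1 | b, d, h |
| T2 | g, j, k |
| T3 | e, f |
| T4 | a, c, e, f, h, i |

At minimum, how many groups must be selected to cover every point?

Take {T1, T2, T4}. Their union is {a, b, c, d, e, f, g, h, i, j, k}, which is all 11 points.
Only T4 contains a, so T4 is forced; the remaining 5 points need at least 2 more groups (each remaining group adds at most 3) — so at least 3 groups are needed, and 3 is optimal.

3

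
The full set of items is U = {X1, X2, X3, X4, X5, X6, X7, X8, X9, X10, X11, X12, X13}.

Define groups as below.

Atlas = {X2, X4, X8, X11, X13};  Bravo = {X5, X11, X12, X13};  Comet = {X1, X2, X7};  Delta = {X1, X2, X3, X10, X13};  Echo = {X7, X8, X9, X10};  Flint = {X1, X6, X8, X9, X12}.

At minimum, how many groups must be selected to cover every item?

5

Atlas, Bravo, Comet, Delta, and Flint cover everything between them: the union {X1, X2, X3, X4, X5, X6, X7, X8, X9, X10, X11, X12, X13} is all of U.
No 4 of the 6 groups cover everything (all 15 combinations miss at least one item), so 5 is optimal.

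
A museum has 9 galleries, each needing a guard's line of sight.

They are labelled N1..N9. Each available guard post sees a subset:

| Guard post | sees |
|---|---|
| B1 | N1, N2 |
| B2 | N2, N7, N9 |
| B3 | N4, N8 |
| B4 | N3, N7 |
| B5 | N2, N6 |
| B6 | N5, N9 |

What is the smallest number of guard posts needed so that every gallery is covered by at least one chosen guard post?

B1 and B3 and B4 and B5 and B6 together: B1 ∪ B3 ∪ B4 ∪ B5 ∪ B6 = {N1, N2, N3, N4, N5, N6, N7, N8, N9} — every gallery is covered.
Only B1 contains N1, so B1 is forced; the remaining 7 galleries need at least 4 more guard posts (each remaining guard post adds at most 2) — so at least 5 guard posts are needed, and 5 is optimal.

5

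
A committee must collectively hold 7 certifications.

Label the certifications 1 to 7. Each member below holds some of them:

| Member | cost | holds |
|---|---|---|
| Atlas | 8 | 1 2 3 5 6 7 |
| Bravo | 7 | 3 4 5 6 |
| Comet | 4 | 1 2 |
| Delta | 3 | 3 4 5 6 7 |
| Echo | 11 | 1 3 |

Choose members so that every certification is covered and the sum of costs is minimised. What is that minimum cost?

Comet, Delta together cover every certification (Comet ∪ Delta = {1, 2, 3, 4, 5, 6, 7}); total cost 4 + 3 = 7.
No covering selection has total cost below 7.

7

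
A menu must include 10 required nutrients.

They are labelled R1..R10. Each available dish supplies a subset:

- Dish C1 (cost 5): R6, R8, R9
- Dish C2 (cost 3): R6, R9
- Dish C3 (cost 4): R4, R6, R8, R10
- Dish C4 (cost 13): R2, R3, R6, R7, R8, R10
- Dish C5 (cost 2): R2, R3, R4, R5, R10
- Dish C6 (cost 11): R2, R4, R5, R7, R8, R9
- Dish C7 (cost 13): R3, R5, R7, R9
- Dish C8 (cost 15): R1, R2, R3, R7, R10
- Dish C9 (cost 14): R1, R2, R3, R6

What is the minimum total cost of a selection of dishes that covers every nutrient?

22

C1, C5, C8 together cover every nutrient (C1 ∪ C5 ∪ C8 = {R1, R2, R3, R4, R5, R6, R7, R8, R9, R10}); total cost 5 + 2 + 15 = 22.
The greedy pick C5, C2, C3, C8 costs 24; no covering selection beats 22.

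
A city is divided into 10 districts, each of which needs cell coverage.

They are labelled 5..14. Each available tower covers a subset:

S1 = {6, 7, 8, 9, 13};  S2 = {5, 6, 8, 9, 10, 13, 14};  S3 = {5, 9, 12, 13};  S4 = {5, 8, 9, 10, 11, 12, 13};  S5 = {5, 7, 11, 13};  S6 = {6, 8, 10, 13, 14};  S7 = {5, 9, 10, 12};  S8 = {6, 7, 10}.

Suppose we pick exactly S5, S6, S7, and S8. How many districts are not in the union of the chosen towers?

Union of S5, S6, S7, S8 = {5, 6, 7, 8, 9, 10, 11, 12, 13, 14} — that's every district, so 0 are uncovered.

0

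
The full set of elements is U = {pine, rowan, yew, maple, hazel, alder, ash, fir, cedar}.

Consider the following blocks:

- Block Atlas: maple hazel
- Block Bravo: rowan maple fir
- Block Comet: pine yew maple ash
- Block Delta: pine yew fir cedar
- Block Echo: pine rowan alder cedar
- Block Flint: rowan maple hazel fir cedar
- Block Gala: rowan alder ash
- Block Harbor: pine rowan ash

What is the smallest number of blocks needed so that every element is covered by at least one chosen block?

Take {Atlas, Delta, Gala}. Their union is {pine, rowan, yew, maple, hazel, alder, ash, fir, cedar}, which is all 9 elements.
No 2 of the 8 blocks cover everything (all 28 combinations miss at least one element), so 3 is optimal.

3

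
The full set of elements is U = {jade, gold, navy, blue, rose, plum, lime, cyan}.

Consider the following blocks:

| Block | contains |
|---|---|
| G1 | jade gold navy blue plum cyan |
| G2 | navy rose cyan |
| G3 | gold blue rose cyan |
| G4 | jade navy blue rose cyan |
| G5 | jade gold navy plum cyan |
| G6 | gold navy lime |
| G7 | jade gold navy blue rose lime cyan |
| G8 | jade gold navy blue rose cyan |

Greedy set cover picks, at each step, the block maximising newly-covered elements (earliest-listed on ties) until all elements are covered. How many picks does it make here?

2

Greedy: pick G7 (covers 7 new) → pick G1 (covers 1 new). Total picks: 2.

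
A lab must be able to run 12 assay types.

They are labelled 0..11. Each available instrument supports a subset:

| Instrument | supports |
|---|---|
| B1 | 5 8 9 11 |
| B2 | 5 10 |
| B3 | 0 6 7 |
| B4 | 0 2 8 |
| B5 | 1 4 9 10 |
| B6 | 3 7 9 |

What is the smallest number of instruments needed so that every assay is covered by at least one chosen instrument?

Take {B1, B3, B4, B5, B6}. Their union is {0, 1, 2, 3, 4, 5, 6, 7, 8, 9, 10, 11}, which is all 12 assays.
No 4 of the 6 instruments cover everything (all 15 combinations miss at least one assay), so 5 is optimal.

5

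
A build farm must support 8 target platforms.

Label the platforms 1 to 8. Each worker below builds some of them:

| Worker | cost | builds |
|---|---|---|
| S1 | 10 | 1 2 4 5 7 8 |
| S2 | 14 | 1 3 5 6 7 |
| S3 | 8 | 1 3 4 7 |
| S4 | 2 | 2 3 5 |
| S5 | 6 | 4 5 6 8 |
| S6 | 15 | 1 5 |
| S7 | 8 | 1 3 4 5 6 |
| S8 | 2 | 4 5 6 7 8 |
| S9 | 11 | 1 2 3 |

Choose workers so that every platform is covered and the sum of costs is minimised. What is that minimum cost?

S4, S7, S8 together cover every platform (S4 ∪ S7 ∪ S8 = {1, 2, 3, 4, 5, 6, 7, 8}); total cost 2 + 8 + 2 = 12.
No covering selection has total cost below 12.

12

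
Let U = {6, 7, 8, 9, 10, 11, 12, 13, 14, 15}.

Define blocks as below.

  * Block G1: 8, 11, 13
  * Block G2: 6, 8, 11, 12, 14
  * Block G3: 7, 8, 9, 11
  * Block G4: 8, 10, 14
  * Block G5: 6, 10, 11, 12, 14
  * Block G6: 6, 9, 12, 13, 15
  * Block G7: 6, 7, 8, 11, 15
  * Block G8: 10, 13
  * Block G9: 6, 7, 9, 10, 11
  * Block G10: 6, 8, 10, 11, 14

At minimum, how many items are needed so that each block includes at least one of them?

3

H = {7, 13, 14} meets every block (each contains at least one member of H), and |H| = 3.
No choice of 2 items meets every block, so 3 is the minimum.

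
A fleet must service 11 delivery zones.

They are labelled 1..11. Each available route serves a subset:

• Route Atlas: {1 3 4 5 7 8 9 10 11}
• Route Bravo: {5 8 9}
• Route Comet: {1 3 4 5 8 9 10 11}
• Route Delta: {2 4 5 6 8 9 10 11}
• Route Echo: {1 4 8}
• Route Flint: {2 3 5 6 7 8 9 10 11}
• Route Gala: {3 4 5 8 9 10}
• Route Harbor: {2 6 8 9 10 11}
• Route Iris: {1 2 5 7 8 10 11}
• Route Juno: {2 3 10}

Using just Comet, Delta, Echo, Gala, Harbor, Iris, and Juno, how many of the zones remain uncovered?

Union of Comet, Delta, Echo, Gala, Harbor, Iris, Juno = {1, 2, 3, 4, 5, 6, 7, 8, 9, 10, 11} — that's every zone, so 0 are uncovered.

0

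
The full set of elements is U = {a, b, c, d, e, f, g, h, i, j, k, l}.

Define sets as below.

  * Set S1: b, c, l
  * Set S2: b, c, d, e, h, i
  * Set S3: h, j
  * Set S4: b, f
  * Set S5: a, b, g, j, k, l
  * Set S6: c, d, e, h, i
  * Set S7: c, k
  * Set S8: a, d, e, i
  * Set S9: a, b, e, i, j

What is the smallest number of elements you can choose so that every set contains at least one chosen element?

4

The 4 elements {b, c, d, h} hit every set.
The sets S3, S4, S7, S8 are pairwise disjoint, so any hitting set needs a separate element for each — at least 4. Hence 4 is optimal.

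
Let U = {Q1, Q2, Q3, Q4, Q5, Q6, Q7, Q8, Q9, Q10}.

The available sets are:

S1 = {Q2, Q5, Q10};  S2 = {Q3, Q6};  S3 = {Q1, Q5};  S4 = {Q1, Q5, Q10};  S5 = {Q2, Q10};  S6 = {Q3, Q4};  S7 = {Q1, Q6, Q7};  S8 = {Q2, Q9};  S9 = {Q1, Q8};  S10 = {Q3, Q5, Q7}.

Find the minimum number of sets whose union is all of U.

5

S4 and S6 and S7 and S8 and S9 together: S4 ∪ S6 ∪ S7 ∪ S8 ∪ S9 = {Q1, Q2, Q3, Q4, Q5, Q6, Q7, Q8, Q9, Q10} — every element is covered.
No 4 of the 10 sets cover everything (all 210 combinations miss at least one element), so 5 is optimal.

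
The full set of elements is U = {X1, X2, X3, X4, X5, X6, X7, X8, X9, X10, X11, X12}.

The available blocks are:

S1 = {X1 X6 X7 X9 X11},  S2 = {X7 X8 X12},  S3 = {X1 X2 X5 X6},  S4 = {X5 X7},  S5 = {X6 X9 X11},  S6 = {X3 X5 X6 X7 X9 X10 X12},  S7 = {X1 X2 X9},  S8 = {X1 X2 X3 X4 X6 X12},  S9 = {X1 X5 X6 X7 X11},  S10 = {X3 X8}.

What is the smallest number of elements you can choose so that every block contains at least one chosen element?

H = {X1, X3, X7, X9} meets every block (each contains at least one member of H), and |H| = 4.
No choice of 3 elements meets every block, so 4 is the minimum.

4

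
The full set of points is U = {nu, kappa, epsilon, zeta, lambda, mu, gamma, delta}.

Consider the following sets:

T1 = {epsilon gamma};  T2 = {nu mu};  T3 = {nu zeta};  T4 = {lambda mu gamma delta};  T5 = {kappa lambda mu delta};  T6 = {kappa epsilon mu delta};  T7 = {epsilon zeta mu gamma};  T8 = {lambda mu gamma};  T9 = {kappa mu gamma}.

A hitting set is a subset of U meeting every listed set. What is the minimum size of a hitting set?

3

Take H = {nu, mu, gamma}. Each listed set contains at least one of these, so H is a hitting set of size 3.
The sets T1, T3, T5 are pairwise disjoint, so any hitting set needs a separate point for each — at least 3. Hence 3 is optimal.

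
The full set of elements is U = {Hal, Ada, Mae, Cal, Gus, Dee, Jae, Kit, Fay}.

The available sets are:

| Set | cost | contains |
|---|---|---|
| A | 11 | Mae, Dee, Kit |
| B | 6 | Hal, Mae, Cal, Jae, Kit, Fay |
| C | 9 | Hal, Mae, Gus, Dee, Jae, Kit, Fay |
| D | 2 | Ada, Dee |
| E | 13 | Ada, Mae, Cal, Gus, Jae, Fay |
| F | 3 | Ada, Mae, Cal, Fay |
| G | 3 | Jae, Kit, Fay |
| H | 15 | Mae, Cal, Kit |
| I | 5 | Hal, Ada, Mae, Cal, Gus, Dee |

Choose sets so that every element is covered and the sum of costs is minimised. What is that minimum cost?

8

G, I together cover every element (G ∪ I = {Hal, Ada, Mae, Cal, Gus, Dee, Jae, Kit, Fay}); total cost 3 + 5 = 8.
The greedy pick F, G, I costs 11; no covering selection beats 8.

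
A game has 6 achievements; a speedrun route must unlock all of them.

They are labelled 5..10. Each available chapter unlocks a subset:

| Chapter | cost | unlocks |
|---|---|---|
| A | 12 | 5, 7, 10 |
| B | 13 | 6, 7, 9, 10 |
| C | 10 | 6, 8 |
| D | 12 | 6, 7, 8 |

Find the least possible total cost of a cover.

35

A, B, C together cover every achievement (A ∪ B ∪ C = {5, 6, 7, 8, 9, 10}); total cost 12 + 13 + 10 = 35.
No covering selection has total cost below 35.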